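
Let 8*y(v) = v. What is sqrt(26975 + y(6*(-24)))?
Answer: sqrt(26957) ≈ 164.19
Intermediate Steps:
y(v) = v/8
sqrt(26975 + y(6*(-24))) = sqrt(26975 + (6*(-24))/8) = sqrt(26975 + (1/8)*(-144)) = sqrt(26975 - 18) = sqrt(26957)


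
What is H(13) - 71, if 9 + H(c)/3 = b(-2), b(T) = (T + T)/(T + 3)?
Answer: -110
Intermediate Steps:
b(T) = 2*T/(3 + T) (b(T) = (2*T)/(3 + T) = 2*T/(3 + T))
H(c) = -39 (H(c) = -27 + 3*(2*(-2)/(3 - 2)) = -27 + 3*(2*(-2)/1) = -27 + 3*(2*(-2)*1) = -27 + 3*(-4) = -27 - 12 = -39)
H(13) - 71 = -39 - 71 = -110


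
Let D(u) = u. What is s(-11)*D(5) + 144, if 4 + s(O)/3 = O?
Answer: -81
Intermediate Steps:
s(O) = -12 + 3*O
s(-11)*D(5) + 144 = (-12 + 3*(-11))*5 + 144 = (-12 - 33)*5 + 144 = -45*5 + 144 = -225 + 144 = -81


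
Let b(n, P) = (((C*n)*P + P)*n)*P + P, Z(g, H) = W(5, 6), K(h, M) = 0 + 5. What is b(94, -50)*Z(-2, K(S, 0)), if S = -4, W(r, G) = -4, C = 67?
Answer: -5921059800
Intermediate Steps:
K(h, M) = 5
Z(g, H) = -4
b(n, P) = P + P*n*(P + 67*P*n) (b(n, P) = (((67*n)*P + P)*n)*P + P = ((67*P*n + P)*n)*P + P = ((P + 67*P*n)*n)*P + P = (n*(P + 67*P*n))*P + P = P*n*(P + 67*P*n) + P = P + P*n*(P + 67*P*n))
b(94, -50)*Z(-2, K(S, 0)) = -50*(1 - 50*94 + 67*(-50)*94²)*(-4) = -50*(1 - 4700 + 67*(-50)*8836)*(-4) = -50*(1 - 4700 - 29600600)*(-4) = -50*(-29605299)*(-4) = 1480264950*(-4) = -5921059800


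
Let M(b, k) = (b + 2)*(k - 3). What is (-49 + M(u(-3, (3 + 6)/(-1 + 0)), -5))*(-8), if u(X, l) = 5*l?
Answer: -2360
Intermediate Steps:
M(b, k) = (-3 + k)*(2 + b) (M(b, k) = (2 + b)*(-3 + k) = (-3 + k)*(2 + b))
(-49 + M(u(-3, (3 + 6)/(-1 + 0)), -5))*(-8) = (-49 + (-6 - 15*(3 + 6)/(-1 + 0) + 2*(-5) + (5*((3 + 6)/(-1 + 0)))*(-5)))*(-8) = (-49 + (-6 - 15*9/(-1) - 10 + (5*(9/(-1)))*(-5)))*(-8) = (-49 + (-6 - 15*9*(-1) - 10 + (5*(9*(-1)))*(-5)))*(-8) = (-49 + (-6 - 15*(-9) - 10 + (5*(-9))*(-5)))*(-8) = (-49 + (-6 - 3*(-45) - 10 - 45*(-5)))*(-8) = (-49 + (-6 + 135 - 10 + 225))*(-8) = (-49 + 344)*(-8) = 295*(-8) = -2360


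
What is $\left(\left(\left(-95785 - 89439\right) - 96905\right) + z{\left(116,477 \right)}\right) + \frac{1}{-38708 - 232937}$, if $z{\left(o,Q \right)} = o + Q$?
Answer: $- \frac{76477846721}{271645} \approx -2.8154 \cdot 10^{5}$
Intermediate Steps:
$z{\left(o,Q \right)} = Q + o$
$\left(\left(\left(-95785 - 89439\right) - 96905\right) + z{\left(116,477 \right)}\right) + \frac{1}{-38708 - 232937} = \left(\left(\left(-95785 - 89439\right) - 96905\right) + \left(477 + 116\right)\right) + \frac{1}{-38708 - 232937} = \left(\left(-185224 - 96905\right) + 593\right) + \frac{1}{-271645} = \left(-282129 + 593\right) - \frac{1}{271645} = -281536 - \frac{1}{271645} = - \frac{76477846721}{271645}$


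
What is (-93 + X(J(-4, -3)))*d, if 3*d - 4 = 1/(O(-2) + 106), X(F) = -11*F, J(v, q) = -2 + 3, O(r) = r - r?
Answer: -22100/159 ≈ -138.99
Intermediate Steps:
O(r) = 0
J(v, q) = 1
d = 425/318 (d = 4/3 + 1/(3*(0 + 106)) = 4/3 + (⅓)/106 = 4/3 + (⅓)*(1/106) = 4/3 + 1/318 = 425/318 ≈ 1.3365)
(-93 + X(J(-4, -3)))*d = (-93 - 11*1)*(425/318) = (-93 - 11)*(425/318) = -104*425/318 = -22100/159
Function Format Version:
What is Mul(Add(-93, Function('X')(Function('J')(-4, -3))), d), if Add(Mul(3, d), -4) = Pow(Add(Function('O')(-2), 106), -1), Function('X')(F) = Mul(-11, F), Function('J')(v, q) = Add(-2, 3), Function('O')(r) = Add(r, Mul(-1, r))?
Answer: Rational(-22100, 159) ≈ -138.99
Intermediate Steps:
Function('O')(r) = 0
Function('J')(v, q) = 1
d = Rational(425, 318) (d = Add(Rational(4, 3), Mul(Rational(1, 3), Pow(Add(0, 106), -1))) = Add(Rational(4, 3), Mul(Rational(1, 3), Pow(106, -1))) = Add(Rational(4, 3), Mul(Rational(1, 3), Rational(1, 106))) = Add(Rational(4, 3), Rational(1, 318)) = Rational(425, 318) ≈ 1.3365)
Mul(Add(-93, Function('X')(Function('J')(-4, -3))), d) = Mul(Add(-93, Mul(-11, 1)), Rational(425, 318)) = Mul(Add(-93, -11), Rational(425, 318)) = Mul(-104, Rational(425, 318)) = Rational(-22100, 159)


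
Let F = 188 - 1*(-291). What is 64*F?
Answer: 30656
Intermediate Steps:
F = 479 (F = 188 + 291 = 479)
64*F = 64*479 = 30656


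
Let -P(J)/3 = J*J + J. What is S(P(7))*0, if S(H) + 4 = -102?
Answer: 0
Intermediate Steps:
P(J) = -3*J - 3*J**2 (P(J) = -3*(J*J + J) = -3*(J**2 + J) = -3*(J + J**2) = -3*J - 3*J**2)
S(H) = -106 (S(H) = -4 - 102 = -106)
S(P(7))*0 = -106*0 = 0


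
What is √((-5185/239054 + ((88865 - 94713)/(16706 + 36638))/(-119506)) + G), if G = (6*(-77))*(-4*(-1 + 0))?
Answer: I*√14502800449729051393157020006/2801382451124 ≈ 42.989*I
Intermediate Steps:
G = -1848 (G = -(-1848)*(-1) = -462*4 = -1848)
√((-5185/239054 + ((88865 - 94713)/(16706 + 36638))/(-119506)) + G) = √((-5185/239054 + ((88865 - 94713)/(16706 + 36638))/(-119506)) - 1848) = √((-5185*1/239054 - 5848/53344*(-1/119506)) - 1848) = √((-305/14062 - 5848*1/53344*(-1/119506)) - 1848) = √((-305/14062 - 731/6668*(-1/119506)) - 1848) = √((-305/14062 + 731/796866008) - 1848) = √(-121516926559/5602764902248 - 1848) = √(-10354031056280863/5602764902248) = I*√14502800449729051393157020006/2801382451124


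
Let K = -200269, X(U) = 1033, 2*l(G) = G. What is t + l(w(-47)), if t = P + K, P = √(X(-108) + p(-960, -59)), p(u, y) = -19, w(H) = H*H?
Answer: -398329/2 + 13*√6 ≈ -1.9913e+5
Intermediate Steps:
w(H) = H²
l(G) = G/2
P = 13*√6 (P = √(1033 - 19) = √1014 = 13*√6 ≈ 31.843)
t = -200269 + 13*√6 (t = 13*√6 - 200269 = -200269 + 13*√6 ≈ -2.0024e+5)
t + l(w(-47)) = (-200269 + 13*√6) + (½)*(-47)² = (-200269 + 13*√6) + (½)*2209 = (-200269 + 13*√6) + 2209/2 = -398329/2 + 13*√6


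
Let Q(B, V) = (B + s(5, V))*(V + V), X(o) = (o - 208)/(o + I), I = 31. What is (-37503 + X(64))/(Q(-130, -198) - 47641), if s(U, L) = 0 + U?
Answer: -3562929/176605 ≈ -20.175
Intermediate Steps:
s(U, L) = U
X(o) = (-208 + o)/(31 + o) (X(o) = (o - 208)/(o + 31) = (-208 + o)/(31 + o))
Q(B, V) = 2*V*(5 + B) (Q(B, V) = (B + 5)*(V + V) = (5 + B)*(2*V) = 2*V*(5 + B))
(-37503 + X(64))/(Q(-130, -198) - 47641) = (-37503 + (-208 + 64)/(31 + 64))/(2*(-198)*(5 - 130) - 47641) = (-37503 - 144/95)/(2*(-198)*(-125) - 47641) = (-37503 + (1/95)*(-144))/(49500 - 47641) = (-37503 - 144/95)/1859 = -3562929/95*1/1859 = -3562929/176605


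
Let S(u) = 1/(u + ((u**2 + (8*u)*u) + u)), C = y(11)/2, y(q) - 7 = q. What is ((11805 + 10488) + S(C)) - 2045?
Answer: 15125257/747 ≈ 20248.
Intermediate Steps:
y(q) = 7 + q
C = 9 (C = (7 + 11)/2 = 18*(1/2) = 9)
S(u) = 1/(2*u + 9*u**2) (S(u) = 1/(u + ((u**2 + 8*u**2) + u)) = 1/(u + (9*u**2 + u)) = 1/(u + (u + 9*u**2)) = 1/(2*u + 9*u**2))
((11805 + 10488) + S(C)) - 2045 = ((11805 + 10488) + 1/(9*(2 + 9*9))) - 2045 = (22293 + 1/(9*(2 + 81))) - 2045 = (22293 + (1/9)/83) - 2045 = (22293 + (1/9)*(1/83)) - 2045 = (22293 + 1/747) - 2045 = 16652872/747 - 2045 = 15125257/747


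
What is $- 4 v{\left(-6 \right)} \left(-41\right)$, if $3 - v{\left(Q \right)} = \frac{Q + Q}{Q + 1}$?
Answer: $\frac{492}{5} \approx 98.4$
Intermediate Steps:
$v{\left(Q \right)} = 3 - \frac{2 Q}{1 + Q}$ ($v{\left(Q \right)} = 3 - \frac{Q + Q}{Q + 1} = 3 - \frac{2 Q}{1 + Q}$)
$- 4 v{\left(-6 \right)} \left(-41\right) = - 4 \frac{3 - 6}{1 - 6} \left(-41\right) = - 4 \frac{1}{-5} \left(-3\right) \left(-41\right) = - 4 \left(\left(- \frac{1}{5}\right) \left(-3\right)\right) \left(-41\right) = \left(-4\right) \frac{3}{5} \left(-41\right) = \left(- \frac{12}{5}\right) \left(-41\right) = \frac{492}{5}$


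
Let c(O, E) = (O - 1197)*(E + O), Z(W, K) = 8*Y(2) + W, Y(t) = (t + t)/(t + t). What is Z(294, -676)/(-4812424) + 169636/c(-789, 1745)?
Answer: -51058358731/571059075324 ≈ -0.089410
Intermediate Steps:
Y(t) = 1 (Y(t) = (2*t)/((2*t)) = (2*t)*(1/(2*t)) = 1)
Z(W, K) = 8 + W (Z(W, K) = 8*1 + W = 8 + W)
c(O, E) = (-1197 + O)*(E + O)
Z(294, -676)/(-4812424) + 169636/c(-789, 1745) = (8 + 294)/(-4812424) + 169636/((-789)² - 1197*1745 - 1197*(-789) + 1745*(-789)) = 302*(-1/4812424) + 169636/(622521 - 2088765 + 944433 - 1376805) = -151/2406212 + 169636/(-1898616) = -151/2406212 + 169636*(-1/1898616) = -151/2406212 - 42409/474654 = -51058358731/571059075324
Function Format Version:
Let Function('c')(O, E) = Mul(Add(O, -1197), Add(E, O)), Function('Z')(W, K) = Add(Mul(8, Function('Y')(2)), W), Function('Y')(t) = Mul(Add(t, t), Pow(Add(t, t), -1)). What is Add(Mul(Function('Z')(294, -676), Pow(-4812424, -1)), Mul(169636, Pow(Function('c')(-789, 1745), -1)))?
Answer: Rational(-51058358731, 571059075324) ≈ -0.089410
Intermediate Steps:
Function('Y')(t) = 1 (Function('Y')(t) = Mul(Mul(2, t), Pow(Mul(2, t), -1)) = Mul(Mul(2, t), Mul(Rational(1, 2), Pow(t, -1))) = 1)
Function('Z')(W, K) = Add(8, W) (Function('Z')(W, K) = Add(Mul(8, 1), W) = Add(8, W))
Function('c')(O, E) = Mul(Add(-1197, O), Add(E, O))
Add(Mul(Function('Z')(294, -676), Pow(-4812424, -1)), Mul(169636, Pow(Function('c')(-789, 1745), -1))) = Add(Mul(Add(8, 294), Pow(-4812424, -1)), Mul(169636, Pow(Add(Pow(-789, 2), Mul(-1197, 1745), Mul(-1197, -789), Mul(1745, -789)), -1))) = Add(Mul(302, Rational(-1, 4812424)), Mul(169636, Pow(Add(622521, -2088765, 944433, -1376805), -1))) = Add(Rational(-151, 2406212), Mul(169636, Pow(-1898616, -1))) = Add(Rational(-151, 2406212), Mul(169636, Rational(-1, 1898616))) = Add(Rational(-151, 2406212), Rational(-42409, 474654)) = Rational(-51058358731, 571059075324)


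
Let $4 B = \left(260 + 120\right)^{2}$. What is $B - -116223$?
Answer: $152323$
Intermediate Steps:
$B = 36100$ ($B = \frac{\left(260 + 120\right)^{2}}{4} = \frac{380^{2}}{4} = \frac{1}{4} \cdot 144400 = 36100$)
$B - -116223 = 36100 - -116223 = 36100 + 116223 = 152323$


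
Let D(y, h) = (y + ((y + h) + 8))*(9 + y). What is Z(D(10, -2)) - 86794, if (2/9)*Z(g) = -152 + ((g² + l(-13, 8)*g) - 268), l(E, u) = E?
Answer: 980579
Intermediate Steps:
D(y, h) = (9 + y)*(8 + h + 2*y) (D(y, h) = (y + ((h + y) + 8))*(9 + y) = (y + (8 + h + y))*(9 + y) = (8 + h + 2*y)*(9 + y) = (9 + y)*(8 + h + 2*y))
Z(g) = -1890 - 117*g/2 + 9*g²/2 (Z(g) = 9*(-152 + ((g² - 13*g) - 268))/2 = 9*(-152 + (-268 + g² - 13*g))/2 = 9*(-420 + g² - 13*g)/2 = -1890 - 117*g/2 + 9*g²/2)
Z(D(10, -2)) - 86794 = (-1890 - 117*(72 + 2*10² + 9*(-2) + 26*10 - 2*10)/2 + 9*(72 + 2*10² + 9*(-2) + 26*10 - 2*10)²/2) - 86794 = (-1890 - 117*(72 + 2*100 - 18 + 260 - 20)/2 + 9*(72 + 2*100 - 18 + 260 - 20)²/2) - 86794 = (-1890 - 117*(72 + 200 - 18 + 260 - 20)/2 + 9*(72 + 200 - 18 + 260 - 20)²/2) - 86794 = (-1890 - 117/2*494 + (9/2)*494²) - 86794 = (-1890 - 28899 + (9/2)*244036) - 86794 = (-1890 - 28899 + 1098162) - 86794 = 1067373 - 86794 = 980579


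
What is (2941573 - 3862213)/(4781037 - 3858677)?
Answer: -23016/23059 ≈ -0.99814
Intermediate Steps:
(2941573 - 3862213)/(4781037 - 3858677) = -920640/922360 = -920640*1/922360 = -23016/23059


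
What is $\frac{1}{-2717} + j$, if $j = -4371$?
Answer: $- \frac{11876008}{2717} \approx -4371.0$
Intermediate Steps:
$\frac{1}{-2717} + j = \frac{1}{-2717} - 4371 = - \frac{1}{2717} - 4371 = - \frac{11876008}{2717}$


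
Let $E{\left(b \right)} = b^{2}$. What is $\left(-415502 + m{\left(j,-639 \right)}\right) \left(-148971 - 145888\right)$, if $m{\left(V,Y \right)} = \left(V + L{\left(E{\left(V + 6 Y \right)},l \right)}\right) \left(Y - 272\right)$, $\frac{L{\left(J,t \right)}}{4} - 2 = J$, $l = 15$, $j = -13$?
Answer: $15901585862699637$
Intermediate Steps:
$L{\left(J,t \right)} = 8 + 4 J$
$m{\left(V,Y \right)} = \left(-272 + Y\right) \left(8 + V + 4 \left(V + 6 Y\right)^{2}\right)$ ($m{\left(V,Y \right)} = \left(V + \left(8 + 4 \left(V + 6 Y\right)^{2}\right)\right) \left(Y - 272\right) = \left(8 + V + 4 \left(V + 6 Y\right)^{2}\right) \left(-272 + Y\right) = \left(-272 + Y\right) \left(8 + V + 4 \left(V + 6 Y\right)^{2}\right)$)
$\left(-415502 + m{\left(j,-639 \right)}\right) \left(-148971 - 145888\right) = \left(-415502 - \left(-9667 + 1088 \left(-13 + 6 \left(-639\right)\right)^{2} + 2556 \left(2 + \left(-13 + 6 \left(-639\right)\right)^{2}\right)\right)\right) \left(-148971 - 145888\right) = \left(-415502 + \left(-2176 - 1088 \left(-13 - 3834\right)^{2} + 3536 + 8307 + 4 \left(-639\right) \left(2 + \left(-13 - 3834\right)^{2}\right)\right)\right) \left(-294859\right) = \left(-415502 + \left(-2176 - 1088 \left(-3847\right)^{2} + 3536 + 8307 + 4 \left(-639\right) \left(2 + \left(-3847\right)^{2}\right)\right)\right) \left(-294859\right) = \left(-415502 + \left(-2176 - 16101756992 + 3536 + 8307 + 4 \left(-639\right) \left(2 + 14799409\right)\right)\right) \left(-294859\right) = \left(-415502 + \left(-2176 - 16101756992 + 3536 + 8307 + 4 \left(-639\right) 14799411\right)\right) \left(-294859\right) = \left(-415502 - 53929041841\right) \left(-294859\right) = \left(-53929457343\right) \left(-294859\right) = 15901585862699637$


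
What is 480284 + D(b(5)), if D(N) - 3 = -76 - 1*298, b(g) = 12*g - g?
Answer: 479913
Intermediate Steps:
b(g) = 11*g
D(N) = -371 (D(N) = 3 + (-76 - 1*298) = 3 + (-76 - 298) = 3 - 374 = -371)
480284 + D(b(5)) = 480284 - 371 = 479913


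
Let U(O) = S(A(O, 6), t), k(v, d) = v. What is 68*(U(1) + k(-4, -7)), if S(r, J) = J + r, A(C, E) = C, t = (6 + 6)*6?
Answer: 4692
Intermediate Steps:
t = 72 (t = 12*6 = 72)
U(O) = 72 + O
68*(U(1) + k(-4, -7)) = 68*((72 + 1) - 4) = 68*(73 - 4) = 68*69 = 4692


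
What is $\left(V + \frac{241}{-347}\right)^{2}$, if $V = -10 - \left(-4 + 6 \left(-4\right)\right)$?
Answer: $\frac{36060025}{120409} \approx 299.48$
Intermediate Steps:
$V = 18$ ($V = -10 - \left(-4 - 24\right) = -10 - -28 = -10 + 28 = 18$)
$\left(V + \frac{241}{-347}\right)^{2} = \left(18 + \frac{241}{-347}\right)^{2} = \left(18 + 241 \left(- \frac{1}{347}\right)\right)^{2} = \left(18 - \frac{241}{347}\right)^{2} = \left(\frac{6005}{347}\right)^{2} = \frac{36060025}{120409}$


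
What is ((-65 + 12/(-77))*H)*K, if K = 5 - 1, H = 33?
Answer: -60204/7 ≈ -8600.6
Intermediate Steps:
K = 4
((-65 + 12/(-77))*H)*K = ((-65 + 12/(-77))*33)*4 = ((-65 + 12*(-1/77))*33)*4 = ((-65 - 12/77)*33)*4 = -5017/77*33*4 = -15051/7*4 = -60204/7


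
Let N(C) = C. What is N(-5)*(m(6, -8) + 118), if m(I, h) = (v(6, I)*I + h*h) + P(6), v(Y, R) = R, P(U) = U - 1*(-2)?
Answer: -1130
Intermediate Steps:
P(U) = 2 + U (P(U) = U + 2 = 2 + U)
m(I, h) = 8 + I² + h² (m(I, h) = (I*I + h*h) + (2 + 6) = (I² + h²) + 8 = 8 + I² + h²)
N(-5)*(m(6, -8) + 118) = -5*((8 + 6² + (-8)²) + 118) = -5*((8 + 36 + 64) + 118) = -5*(108 + 118) = -5*226 = -1130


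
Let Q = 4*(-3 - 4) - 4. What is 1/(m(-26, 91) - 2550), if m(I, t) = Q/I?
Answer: -13/33134 ≈ -0.00039235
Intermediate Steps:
Q = -32 (Q = 4*(-7) - 4 = -28 - 4 = -32)
m(I, t) = -32/I
1/(m(-26, 91) - 2550) = 1/(-32/(-26) - 2550) = 1/(-32*(-1/26) - 2550) = 1/(16/13 - 2550) = 1/(-33134/13) = -13/33134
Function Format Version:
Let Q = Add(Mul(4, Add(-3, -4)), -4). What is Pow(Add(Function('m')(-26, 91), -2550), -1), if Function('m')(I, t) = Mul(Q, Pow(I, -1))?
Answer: Rational(-13, 33134) ≈ -0.00039235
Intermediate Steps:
Q = -32 (Q = Add(Mul(4, -7), -4) = Add(-28, -4) = -32)
Function('m')(I, t) = Mul(-32, Pow(I, -1))
Pow(Add(Function('m')(-26, 91), -2550), -1) = Pow(Add(Mul(-32, Pow(-26, -1)), -2550), -1) = Pow(Add(Mul(-32, Rational(-1, 26)), -2550), -1) = Pow(Add(Rational(16, 13), -2550), -1) = Pow(Rational(-33134, 13), -1) = Rational(-13, 33134)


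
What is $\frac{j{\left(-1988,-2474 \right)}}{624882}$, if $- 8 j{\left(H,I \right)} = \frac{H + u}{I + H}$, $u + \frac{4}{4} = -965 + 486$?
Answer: $- \frac{617}{5576446968} \approx -1.1064 \cdot 10^{-7}$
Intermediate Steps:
$u = -480$ ($u = -1 + \left(-965 + 486\right) = -1 - 479 = -480$)
$j{\left(H,I \right)} = - \frac{-480 + H}{8 \left(H + I\right)}$ ($j{\left(H,I \right)} = - \frac{\left(H - 480\right) \frac{1}{I + H}}{8} = - \frac{\left(-480 + H\right) \frac{1}{H + I}}{8} = - \frac{\frac{1}{H + I} \left(-480 + H\right)}{8} = - \frac{-480 + H}{8 \left(H + I\right)}$)
$\frac{j{\left(-1988,-2474 \right)}}{624882} = \frac{\frac{1}{-1988 - 2474} \left(60 - - \frac{497}{2}\right)}{624882} = \frac{60 + \frac{497}{2}}{-4462} \cdot \frac{1}{624882} = \left(- \frac{1}{4462}\right) \frac{617}{2} \cdot \frac{1}{624882} = \left(- \frac{617}{8924}\right) \frac{1}{624882} = - \frac{617}{5576446968}$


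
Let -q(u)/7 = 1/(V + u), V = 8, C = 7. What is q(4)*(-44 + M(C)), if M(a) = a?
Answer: 259/12 ≈ 21.583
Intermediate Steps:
q(u) = -7/(8 + u)
q(4)*(-44 + M(C)) = (-7/(8 + 4))*(-44 + 7) = -7/12*(-37) = 259/12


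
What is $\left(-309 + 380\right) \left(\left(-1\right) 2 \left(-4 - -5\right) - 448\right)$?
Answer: $-31950$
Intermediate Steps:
$\left(-309 + 380\right) \left(\left(-1\right) 2 \left(-4 - -5\right) - 448\right) = 71 \left(- 2 \left(-4 + 5\right) - 448\right) = 71 \left(\left(-2\right) 1 - 448\right) = 71 \left(-2 - 448\right) = 71 \left(-450\right) = -31950$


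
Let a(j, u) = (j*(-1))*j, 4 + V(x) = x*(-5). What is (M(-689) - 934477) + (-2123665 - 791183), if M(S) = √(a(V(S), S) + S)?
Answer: -3849325 + I*√11841170 ≈ -3.8493e+6 + 3441.1*I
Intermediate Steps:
V(x) = -4 - 5*x (V(x) = -4 + x*(-5) = -4 - 5*x)
a(j, u) = -j² (a(j, u) = (-j)*j = -j²)
M(S) = √(S - (-4 - 5*S)²) (M(S) = √(-(-4 - 5*S)² + S) = √(S - (-4 - 5*S)²))
(M(-689) - 934477) + (-2123665 - 791183) = (√(-689 - (4 + 5*(-689))²) - 934477) + (-2123665 - 791183) = (√(-689 - (4 - 3445)²) - 934477) - 2914848 = (√(-689 - 1*(-3441)²) - 934477) - 2914848 = (√(-689 - 1*11840481) - 934477) - 2914848 = (√(-689 - 11840481) - 934477) - 2914848 = (√(-11841170) - 934477) - 2914848 = (I*√11841170 - 934477) - 2914848 = (-934477 + I*√11841170) - 2914848 = -3849325 + I*√11841170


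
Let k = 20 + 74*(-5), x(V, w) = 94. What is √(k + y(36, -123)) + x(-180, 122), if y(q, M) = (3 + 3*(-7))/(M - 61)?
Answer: 94 + I*√740393/46 ≈ 94.0 + 18.706*I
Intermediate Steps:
y(q, M) = -18/(-61 + M) (y(q, M) = (3 - 21)/(-61 + M) = -18/(-61 + M))
k = -350 (k = 20 - 370 = -350)
√(k + y(36, -123)) + x(-180, 122) = √(-350 - 18/(-61 - 123)) + 94 = √(-350 - 18/(-184)) + 94 = √(-350 - 18*(-1/184)) + 94 = √(-350 + 9/92) + 94 = √(-32191/92) + 94 = I*√740393/46 + 94 = 94 + I*√740393/46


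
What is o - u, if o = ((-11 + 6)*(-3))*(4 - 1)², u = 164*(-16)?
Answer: 2759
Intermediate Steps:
u = -2624
o = 135 (o = -5*(-3)*3² = 15*9 = 135)
o - u = 135 - 1*(-2624) = 135 + 2624 = 2759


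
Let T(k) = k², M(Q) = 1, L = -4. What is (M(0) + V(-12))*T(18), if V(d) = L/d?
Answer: 432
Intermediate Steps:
V(d) = -4/d
(M(0) + V(-12))*T(18) = (1 - 4/(-12))*18² = (1 - 4*(-1/12))*324 = (1 + ⅓)*324 = (4/3)*324 = 432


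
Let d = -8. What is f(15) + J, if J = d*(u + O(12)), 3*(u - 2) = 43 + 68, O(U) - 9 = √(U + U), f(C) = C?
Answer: -369 - 16*√6 ≈ -408.19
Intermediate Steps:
O(U) = 9 + √2*√U (O(U) = 9 + √(U + U) = 9 + √(2*U) = 9 + √2*√U)
u = 39 (u = 2 + (43 + 68)/3 = 2 + (⅓)*111 = 2 + 37 = 39)
J = -384 - 16*√6 (J = -8*(39 + (9 + √2*√12)) = -8*(39 + (9 + √2*(2*√3))) = -8*(39 + (9 + 2*√6)) = -8*(48 + 2*√6) = -384 - 16*√6 ≈ -423.19)
f(15) + J = 15 + (-384 - 16*√6) = -369 - 16*√6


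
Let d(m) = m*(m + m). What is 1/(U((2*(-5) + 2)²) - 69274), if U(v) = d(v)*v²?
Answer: 1/33485158 ≈ 2.9864e-8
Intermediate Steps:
d(m) = 2*m² (d(m) = m*(2*m) = 2*m²)
U(v) = 2*v⁴ (U(v) = (2*v²)*v² = 2*v⁴)
1/(U((2*(-5) + 2)²) - 69274) = 1/(2*((2*(-5) + 2)²)⁴ - 69274) = 1/(2*((-10 + 2)²)⁴ - 69274) = 1/(2*((-8)²)⁴ - 69274) = 1/(2*64⁴ - 69274) = 1/(2*16777216 - 69274) = 1/(33554432 - 69274) = 1/33485158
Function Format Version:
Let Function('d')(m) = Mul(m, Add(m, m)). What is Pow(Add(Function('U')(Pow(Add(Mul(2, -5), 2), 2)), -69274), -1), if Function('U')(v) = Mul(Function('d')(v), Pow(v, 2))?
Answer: Rational(1, 33485158) ≈ 2.9864e-8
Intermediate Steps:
Function('d')(m) = Mul(2, Pow(m, 2)) (Function('d')(m) = Mul(m, Mul(2, m)) = Mul(2, Pow(m, 2)))
Function('U')(v) = Mul(2, Pow(v, 4)) (Function('U')(v) = Mul(Mul(2, Pow(v, 2)), Pow(v, 2)) = Mul(2, Pow(v, 4)))
Pow(Add(Function('U')(Pow(Add(Mul(2, -5), 2), 2)), -69274), -1) = Pow(Add(Mul(2, Pow(Pow(Add(Mul(2, -5), 2), 2), 4)), -69274), -1) = Pow(Add(Mul(2, Pow(Pow(Add(-10, 2), 2), 4)), -69274), -1) = Pow(Add(Mul(2, Pow(Pow(-8, 2), 4)), -69274), -1) = Pow(Add(Mul(2, Pow(64, 4)), -69274), -1) = Pow(Add(Mul(2, 16777216), -69274), -1) = Pow(Add(33554432, -69274), -1) = Pow(33485158, -1) = Rational(1, 33485158)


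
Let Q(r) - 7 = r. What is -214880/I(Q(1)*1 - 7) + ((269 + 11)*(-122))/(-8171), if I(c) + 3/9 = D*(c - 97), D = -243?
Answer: -2876734160/571831093 ≈ -5.0307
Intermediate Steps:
Q(r) = 7 + r
I(c) = 70712/3 - 243*c (I(c) = -⅓ - 243*(c - 97) = -⅓ - 243*(-97 + c) = -⅓ + (23571 - 243*c) = 70712/3 - 243*c)
-214880/I(Q(1)*1 - 7) + ((269 + 11)*(-122))/(-8171) = -214880/(70712/3 - 243*((7 + 1)*1 - 7)) + ((269 + 11)*(-122))/(-8171) = -214880/(70712/3 - 243*(8*1 - 7)) + (280*(-122))*(-1/8171) = -214880/(70712/3 - 243*(8 - 7)) - 34160*(-1/8171) = -214880/(70712/3 - 243*1) + 34160/8171 = -214880/(70712/3 - 243) + 34160/8171 = -214880/69983/3 + 34160/8171 = -214880*3/69983 + 34160/8171 = -644640/69983 + 34160/8171 = -2876734160/571831093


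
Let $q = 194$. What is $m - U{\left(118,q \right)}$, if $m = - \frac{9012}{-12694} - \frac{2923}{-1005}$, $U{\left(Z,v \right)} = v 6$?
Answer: $- \frac{7401766729}{6378735} \approx -1160.4$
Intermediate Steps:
$U{\left(Z,v \right)} = 6 v$
$m = \frac{23080811}{6378735}$ ($m = \left(-9012\right) \left(- \frac{1}{12694}\right) - - \frac{2923}{1005} = \frac{4506}{6347} + \frac{2923}{1005} = \frac{23080811}{6378735} \approx 3.6184$)
$m - U{\left(118,q \right)} = \frac{23080811}{6378735} - 6 \cdot 194 = \frac{23080811}{6378735} - 1164 = - \frac{7401766729}{6378735}$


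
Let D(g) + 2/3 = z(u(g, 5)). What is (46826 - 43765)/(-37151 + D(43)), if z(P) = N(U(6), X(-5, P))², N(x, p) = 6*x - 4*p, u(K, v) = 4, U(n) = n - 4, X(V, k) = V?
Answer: -9183/108383 ≈ -0.084727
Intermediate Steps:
U(n) = -4 + n
N(x, p) = -4*p + 6*x
z(P) = 1024 (z(P) = (-4*(-5) + 6*(-4 + 6))² = (20 + 6*2)² = (20 + 12)² = 32² = 1024)
D(g) = 3070/3 (D(g) = -⅔ + 1024 = 3070/3)
(46826 - 43765)/(-37151 + D(43)) = (46826 - 43765)/(-37151 + 3070/3) = 3061/(-108383/3) = 3061*(-3/108383) = -9183/108383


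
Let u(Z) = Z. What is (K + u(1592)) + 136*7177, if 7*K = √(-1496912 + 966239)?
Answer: 977664 + I*√530673/7 ≈ 9.7766e+5 + 104.07*I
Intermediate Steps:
K = I*√530673/7 (K = √(-1496912 + 966239)/7 = √(-530673)/7 = (I*√530673)/7 = I*√530673/7 ≈ 104.07*I)
(K + u(1592)) + 136*7177 = (I*√530673/7 + 1592) + 136*7177 = (1592 + I*√530673/7) + 976072 = 977664 + I*√530673/7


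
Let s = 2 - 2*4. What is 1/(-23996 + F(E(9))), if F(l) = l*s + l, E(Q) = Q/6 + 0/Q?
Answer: -2/48007 ≈ -4.1661e-5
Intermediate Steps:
s = -6 (s = 2 - 8 = -6)
E(Q) = Q/6 (E(Q) = Q*(⅙) + 0 = Q/6 + 0 = Q/6)
F(l) = -5*l (F(l) = l*(-6) + l = -6*l + l = -5*l)
1/(-23996 + F(E(9))) = 1/(-23996 - 5*9/6) = 1/(-23996 - 5*3/2) = 1/(-23996 - 15/2) = 1/(-48007/2) = -2/48007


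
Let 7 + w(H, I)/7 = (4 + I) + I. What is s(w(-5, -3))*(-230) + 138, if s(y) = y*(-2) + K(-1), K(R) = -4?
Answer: -27922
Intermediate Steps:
w(H, I) = -21 + 14*I (w(H, I) = -49 + 7*((4 + I) + I) = -49 + 7*(4 + 2*I) = -49 + (28 + 14*I) = -21 + 14*I)
s(y) = -4 - 2*y (s(y) = y*(-2) - 4 = -2*y - 4 = -4 - 2*y)
s(w(-5, -3))*(-230) + 138 = (-4 - 2*(-21 + 14*(-3)))*(-230) + 138 = (-4 - 2*(-21 - 42))*(-230) + 138 = (-4 - 2*(-63))*(-230) + 138 = (-4 + 126)*(-230) + 138 = 122*(-230) + 138 = -28060 + 138 = -27922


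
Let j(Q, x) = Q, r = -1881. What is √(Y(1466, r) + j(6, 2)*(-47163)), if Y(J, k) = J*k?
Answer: 6*I*√84459 ≈ 1743.7*I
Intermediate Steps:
√(Y(1466, r) + j(6, 2)*(-47163)) = √(1466*(-1881) + 6*(-47163)) = √(-2757546 - 282978) = √(-3040524) = 6*I*√84459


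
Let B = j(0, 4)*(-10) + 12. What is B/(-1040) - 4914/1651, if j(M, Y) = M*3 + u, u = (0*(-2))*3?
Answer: -98661/33020 ≈ -2.9879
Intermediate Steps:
u = 0 (u = 0*3 = 0)
j(M, Y) = 3*M (j(M, Y) = M*3 + 0 = 3*M + 0 = 3*M)
B = 12 (B = (3*0)*(-10) + 12 = 0*(-10) + 12 = 0 + 12 = 12)
B/(-1040) - 4914/1651 = 12/(-1040) - 4914/1651 = 12*(-1/1040) - 4914*1/1651 = -3/260 - 378/127 = -98661/33020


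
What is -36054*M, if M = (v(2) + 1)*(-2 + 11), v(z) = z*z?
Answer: -1622430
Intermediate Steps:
v(z) = z**2
M = 45 (M = (2**2 + 1)*(-2 + 11) = (4 + 1)*9 = 5*9 = 45)
-36054*M = -36054*45 = -1622430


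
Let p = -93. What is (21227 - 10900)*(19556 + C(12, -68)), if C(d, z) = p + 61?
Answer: 201624348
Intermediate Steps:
C(d, z) = -32 (C(d, z) = -93 + 61 = -32)
(21227 - 10900)*(19556 + C(12, -68)) = (21227 - 10900)*(19556 - 32) = 10327*19524 = 201624348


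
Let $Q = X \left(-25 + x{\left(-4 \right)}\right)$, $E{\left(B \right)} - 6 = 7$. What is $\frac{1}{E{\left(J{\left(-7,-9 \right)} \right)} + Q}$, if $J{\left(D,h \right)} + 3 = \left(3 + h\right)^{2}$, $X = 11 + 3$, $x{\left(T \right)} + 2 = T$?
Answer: $- \frac{1}{421} \approx -0.0023753$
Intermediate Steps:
$x{\left(T \right)} = -2 + T$
$X = 14$
$J{\left(D,h \right)} = -3 + \left(3 + h\right)^{2}$
$E{\left(B \right)} = 13$ ($E{\left(B \right)} = 6 + 7 = 13$)
$Q = -434$ ($Q = 14 \left(-25 - 6\right) = 14 \left(-31\right) = -434$)
$\frac{1}{E{\left(J{\left(-7,-9 \right)} \right)} + Q} = \frac{1}{13 - 434} = \frac{1}{-421} = - \frac{1}{421}$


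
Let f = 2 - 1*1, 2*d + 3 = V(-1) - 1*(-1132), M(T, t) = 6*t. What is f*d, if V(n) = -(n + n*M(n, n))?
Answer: 562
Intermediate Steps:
V(n) = -n - 6*n² (V(n) = -(n + n*(6*n)) = -(n + 6*n²) = -n - 6*n²)
d = 562 (d = -3/2 + (-1*(-1)*(1 + 6*(-1)) - 1*(-1132))/2 = -3/2 + (-1*(-1)*(1 - 6) + 1132)/2 = -3/2 + (-1*(-1)*(-5) + 1132)/2 = -3/2 + (-5 + 1132)/2 = -3/2 + (½)*1127 = -3/2 + 1127/2 = 562)
f = 1 (f = 2 - 1 = 1)
f*d = 1*562 = 562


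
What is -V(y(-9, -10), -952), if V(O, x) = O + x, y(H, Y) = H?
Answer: 961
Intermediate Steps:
-V(y(-9, -10), -952) = -(-9 - 952) = -1*(-961) = 961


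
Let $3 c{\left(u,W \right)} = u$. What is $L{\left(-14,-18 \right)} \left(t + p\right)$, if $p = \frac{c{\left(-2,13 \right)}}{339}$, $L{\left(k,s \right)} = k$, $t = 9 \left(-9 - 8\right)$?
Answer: $\frac{2178442}{1017} \approx 2142.0$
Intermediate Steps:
$t = -153$ ($t = 9 \left(-17\right) = -153$)
$c{\left(u,W \right)} = \frac{u}{3}$
$p = - \frac{2}{1017}$ ($p = \frac{\frac{1}{3} \left(-2\right)}{339} = \left(- \frac{2}{3}\right) \frac{1}{339} = - \frac{2}{1017} \approx -0.0019666$)
$L{\left(-14,-18 \right)} \left(t + p\right) = - 14 \left(-153 - \frac{2}{1017}\right) = \left(-14\right) \left(- \frac{155603}{1017}\right) = \frac{2178442}{1017}$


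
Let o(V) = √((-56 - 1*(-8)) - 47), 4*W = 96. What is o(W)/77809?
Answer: I*√95/77809 ≈ 0.00012527*I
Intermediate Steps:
W = 24 (W = (¼)*96 = 24)
o(V) = I*√95 (o(V) = √((-56 + 8) - 47) = √(-48 - 47) = √(-95) = I*√95)
o(W)/77809 = (I*√95)/77809 = (I*√95)*(1/77809) = I*√95/77809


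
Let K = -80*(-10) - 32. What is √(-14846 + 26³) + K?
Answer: 768 + √2730 ≈ 820.25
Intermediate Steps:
K = 768 (K = 800 - 32 = 768)
√(-14846 + 26³) + K = √(-14846 + 26³) + 768 = √(-14846 + 17576) + 768 = √2730 + 768 = 768 + √2730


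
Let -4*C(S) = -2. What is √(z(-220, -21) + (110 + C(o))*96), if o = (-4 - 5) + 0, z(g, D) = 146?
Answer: √10754 ≈ 103.70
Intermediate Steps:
o = -9 (o = -9 + 0 = -9)
C(S) = ½ (C(S) = -¼*(-2) = ½)
√(z(-220, -21) + (110 + C(o))*96) = √(146 + (110 + ½)*96) = √(146 + (221/2)*96) = √(146 + 10608) = √10754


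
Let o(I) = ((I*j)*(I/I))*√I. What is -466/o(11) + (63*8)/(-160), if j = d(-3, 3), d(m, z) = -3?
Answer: -63/20 + 466*√11/363 ≈ 1.1077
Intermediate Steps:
j = -3
o(I) = -3*I^(3/2) (o(I) = ((I*(-3))*(I/I))*√I = (-3*I*1)*√I = (-3*I)*√I = -3*I^(3/2))
-466/o(11) + (63*8)/(-160) = -466*(-√11/363) + (63*8)/(-160) = -466*(-√11/363) + 504*(-1/160) = -466*(-√11/363) - 63/20 = -(-466)*√11/363 - 63/20 = 466*√11/363 - 63/20 = -63/20 + 466*√11/363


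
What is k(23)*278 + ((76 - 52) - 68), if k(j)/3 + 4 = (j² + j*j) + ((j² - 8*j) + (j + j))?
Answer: 1205086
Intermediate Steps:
k(j) = -12 - 18*j + 9*j² (k(j) = -12 + 3*((j² + j*j) + ((j² - 8*j) + (j + j))) = -12 + 3*((j² + j²) + ((j² - 8*j) + 2*j)) = -12 + 3*(2*j² + (j² - 6*j)) = -12 + 3*(-6*j + 3*j²) = -12 + (-18*j + 9*j²) = -12 - 18*j + 9*j²)
k(23)*278 + ((76 - 52) - 68) = (-12 - 18*23 + 9*23²)*278 + ((76 - 52) - 68) = (-12 - 414 + 9*529)*278 + (24 - 68) = (-12 - 414 + 4761)*278 - 44 = 4335*278 - 44 = 1205130 - 44 = 1205086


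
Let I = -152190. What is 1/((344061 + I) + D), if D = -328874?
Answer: -1/137003 ≈ -7.2991e-6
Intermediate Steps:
1/((344061 + I) + D) = 1/((344061 - 152190) - 328874) = 1/(191871 - 328874) = 1/(-137003) = -1/137003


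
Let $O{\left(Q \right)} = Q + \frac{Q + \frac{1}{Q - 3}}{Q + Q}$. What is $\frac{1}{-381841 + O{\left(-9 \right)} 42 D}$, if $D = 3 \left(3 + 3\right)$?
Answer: $- \frac{2}{776527} \approx -2.5756 \cdot 10^{-6}$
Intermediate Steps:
$O{\left(Q \right)} = Q + \frac{Q + \frac{1}{-3 + Q}}{2 Q}$
$D = 18$ ($D = 3 \cdot 6 = 18$)
$\frac{1}{-381841 + O{\left(-9 \right)} 42 D} = \frac{1}{-381841 + \frac{1 - 5 \left(-9\right)^{2} - -27 + 2 \left(-9\right)^{3}}{2 \left(-9\right) \left(-3 - 9\right)} 42 \cdot 18} = \frac{1}{-381841 + \frac{1}{2} \left(- \frac{1}{9}\right) \frac{1}{-12} \left(1 - 405 + 27 + 2 \left(-729\right)\right) 42 \cdot 18} = \frac{1}{-381841 + \frac{1}{2} \left(- \frac{1}{9}\right) \left(- \frac{1}{12}\right) \left(1 - 405 + 27 - 1458\right) 42 \cdot 18} = \frac{1}{-381841 + \frac{1}{2} \left(- \frac{1}{9}\right) \left(- \frac{1}{12}\right) \left(-1835\right) 42 \cdot 18} = \frac{1}{-381841 + \left(- \frac{1835}{216}\right) 42 \cdot 18} = \frac{1}{-381841 - \frac{12845}{2}} = \frac{1}{- \frac{776527}{2}} = - \frac{2}{776527}$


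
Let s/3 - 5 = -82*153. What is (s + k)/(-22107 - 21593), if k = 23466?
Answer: 14157/43700 ≈ 0.32396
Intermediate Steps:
s = -37623 (s = 15 + 3*(-82*153) = 15 + 3*(-12546) = 15 - 37638 = -37623)
(s + k)/(-22107 - 21593) = (-37623 + 23466)/(-22107 - 21593) = -14157/(-43700) = -14157*(-1/43700) = 14157/43700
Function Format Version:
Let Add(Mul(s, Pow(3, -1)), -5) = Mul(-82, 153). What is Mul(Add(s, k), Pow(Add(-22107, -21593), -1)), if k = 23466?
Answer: Rational(14157, 43700) ≈ 0.32396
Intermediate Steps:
s = -37623 (s = Add(15, Mul(3, Mul(-82, 153))) = Add(15, Mul(3, -12546)) = Add(15, -37638) = -37623)
Mul(Add(s, k), Pow(Add(-22107, -21593), -1)) = Mul(Add(-37623, 23466), Pow(Add(-22107, -21593), -1)) = Mul(-14157, Pow(-43700, -1)) = Mul(-14157, Rational(-1, 43700)) = Rational(14157, 43700)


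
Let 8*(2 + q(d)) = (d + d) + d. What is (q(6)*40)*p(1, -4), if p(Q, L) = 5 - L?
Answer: 90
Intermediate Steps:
q(d) = -2 + 3*d/8 (q(d) = -2 + ((d + d) + d)/8 = -2 + (2*d + d)/8 = -2 + (3*d)/8 = -2 + 3*d/8)
(q(6)*40)*p(1, -4) = ((-2 + (3/8)*6)*40)*(5 - 1*(-4)) = ((-2 + 9/4)*40)*(5 + 4) = ((¼)*40)*9 = 10*9 = 90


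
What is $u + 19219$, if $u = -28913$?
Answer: $-9694$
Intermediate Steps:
$u + 19219 = -28913 + 19219 = -9694$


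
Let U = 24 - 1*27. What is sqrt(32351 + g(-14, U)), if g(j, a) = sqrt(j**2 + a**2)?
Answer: sqrt(32351 + sqrt(205)) ≈ 179.90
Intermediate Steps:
U = -3 (U = 24 - 27 = -3)
g(j, a) = sqrt(a**2 + j**2)
sqrt(32351 + g(-14, U)) = sqrt(32351 + sqrt((-3)**2 + (-14)**2)) = sqrt(32351 + sqrt(9 + 196)) = sqrt(32351 + sqrt(205))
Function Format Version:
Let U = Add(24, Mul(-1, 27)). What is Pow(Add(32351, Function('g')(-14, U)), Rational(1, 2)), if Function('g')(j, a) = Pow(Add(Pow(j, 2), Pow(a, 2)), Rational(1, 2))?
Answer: Pow(Add(32351, Pow(205, Rational(1, 2))), Rational(1, 2)) ≈ 179.90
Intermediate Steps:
U = -3 (U = Add(24, -27) = -3)
Function('g')(j, a) = Pow(Add(Pow(a, 2), Pow(j, 2)), Rational(1, 2))
Pow(Add(32351, Function('g')(-14, U)), Rational(1, 2)) = Pow(Add(32351, Pow(Add(Pow(-3, 2), Pow(-14, 2)), Rational(1, 2))), Rational(1, 2)) = Pow(Add(32351, Pow(Add(9, 196), Rational(1, 2))), Rational(1, 2)) = Pow(Add(32351, Pow(205, Rational(1, 2))), Rational(1, 2))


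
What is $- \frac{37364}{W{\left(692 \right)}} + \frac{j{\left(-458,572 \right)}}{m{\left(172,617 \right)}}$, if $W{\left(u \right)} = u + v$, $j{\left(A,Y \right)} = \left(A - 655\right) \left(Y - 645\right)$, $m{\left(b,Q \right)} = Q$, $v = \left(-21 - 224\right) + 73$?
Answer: $\frac{4798973}{80210} \approx 59.83$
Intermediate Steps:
$v = -172$ ($v = -245 + 73 = -172$)
$j{\left(A,Y \right)} = \left(-655 + A\right) \left(-645 + Y\right)$
$W{\left(u \right)} = -172 + u$ ($W{\left(u \right)} = u - 172 = -172 + u$)
$- \frac{37364}{W{\left(692 \right)}} + \frac{j{\left(-458,572 \right)}}{m{\left(172,617 \right)}} = - \frac{37364}{-172 + 692} + \frac{422475 - 374660 - -295410 - 261976}{617} = - \frac{37364}{520} + \left(422475 - 374660 + 295410 - 261976\right) \frac{1}{617} = \left(-37364\right) \frac{1}{520} + 81249 \cdot \frac{1}{617} = - \frac{9341}{130} + \frac{81249}{617} = \frac{4798973}{80210}$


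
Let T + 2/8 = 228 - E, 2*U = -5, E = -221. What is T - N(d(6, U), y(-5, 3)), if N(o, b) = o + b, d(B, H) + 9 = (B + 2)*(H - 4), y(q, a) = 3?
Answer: 2027/4 ≈ 506.75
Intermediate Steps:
U = -5/2 (U = (½)*(-5) = -5/2 ≈ -2.5000)
d(B, H) = -9 + (-4 + H)*(2 + B) (d(B, H) = -9 + (B + 2)*(H - 4) = -9 + (2 + B)*(-4 + H) = -9 + (-4 + H)*(2 + B))
T = 1795/4 (T = -¼ + (228 - 1*(-221)) = -¼ + (228 + 221) = -¼ + 449 = 1795/4 ≈ 448.75)
N(o, b) = b + o
T - N(d(6, U), y(-5, 3)) = 1795/4 - (3 + (-17 - 4*6 + 2*(-5/2) + 6*(-5/2))) = 1795/4 - (3 + (-17 - 24 - 5 - 15)) = 1795/4 - (3 - 61) = 1795/4 - 1*(-58) = 1795/4 + 58 = 2027/4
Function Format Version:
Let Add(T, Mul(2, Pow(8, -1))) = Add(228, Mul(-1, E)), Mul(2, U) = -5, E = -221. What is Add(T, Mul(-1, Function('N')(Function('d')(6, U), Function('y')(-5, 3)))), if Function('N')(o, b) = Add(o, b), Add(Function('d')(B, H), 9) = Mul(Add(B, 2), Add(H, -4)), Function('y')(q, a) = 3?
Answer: Rational(2027, 4) ≈ 506.75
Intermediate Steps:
U = Rational(-5, 2) (U = Mul(Rational(1, 2), -5) = Rational(-5, 2) ≈ -2.5000)
Function('d')(B, H) = Add(-9, Mul(Add(-4, H), Add(2, B))) (Function('d')(B, H) = Add(-9, Mul(Add(B, 2), Add(H, -4))) = Add(-9, Mul(Add(2, B), Add(-4, H))) = Add(-9, Mul(Add(-4, H), Add(2, B))))
T = Rational(1795, 4) (T = Add(Rational(-1, 4), Add(228, Mul(-1, -221))) = Add(Rational(-1, 4), Add(228, 221)) = Add(Rational(-1, 4), 449) = Rational(1795, 4) ≈ 448.75)
Function('N')(o, b) = Add(b, o)
Add(T, Mul(-1, Function('N')(Function('d')(6, U), Function('y')(-5, 3)))) = Add(Rational(1795, 4), Mul(-1, Add(3, Add(-17, Mul(-4, 6), Mul(2, Rational(-5, 2)), Mul(6, Rational(-5, 2)))))) = Add(Rational(1795, 4), Mul(-1, Add(3, Add(-17, -24, -5, -15)))) = Add(Rational(1795, 4), Mul(-1, Add(3, -61))) = Add(Rational(1795, 4), Mul(-1, -58)) = Add(Rational(1795, 4), 58) = Rational(2027, 4)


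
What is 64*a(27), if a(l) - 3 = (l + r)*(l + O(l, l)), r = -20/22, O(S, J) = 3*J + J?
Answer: 2481792/11 ≈ 2.2562e+5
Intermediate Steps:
O(S, J) = 4*J
r = -10/11 (r = -20*1/22 = -10/11 ≈ -0.90909)
a(l) = 3 + 5*l*(-10/11 + l) (a(l) = 3 + (l - 10/11)*(l + 4*l) = 3 + (-10/11 + l)*(5*l) = 3 + 5*l*(-10/11 + l))
64*a(27) = 64*(3 + 5*27² - 50/11*27) = 64*(3 + 5*729 - 1350/11) = 64*(3 + 3645 - 1350/11) = 64*(38778/11) = 2481792/11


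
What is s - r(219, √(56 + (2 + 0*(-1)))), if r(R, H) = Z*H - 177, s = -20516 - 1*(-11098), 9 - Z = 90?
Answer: -9241 + 81*√58 ≈ -8624.1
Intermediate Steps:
Z = -81 (Z = 9 - 1*90 = 9 - 90 = -81)
s = -9418 (s = -20516 + 11098 = -9418)
r(R, H) = -177 - 81*H (r(R, H) = -81*H - 177 = -177 - 81*H)
s - r(219, √(56 + (2 + 0*(-1)))) = -9418 - (-177 - 81*√(56 + (2 + 0*(-1)))) = -9418 - (-177 - 81*√(56 + (2 + 0))) = -9418 - (-177 - 81*√(56 + 2)) = -9418 - (-177 - 81*√58) = -9418 + (177 + 81*√58) = -9241 + 81*√58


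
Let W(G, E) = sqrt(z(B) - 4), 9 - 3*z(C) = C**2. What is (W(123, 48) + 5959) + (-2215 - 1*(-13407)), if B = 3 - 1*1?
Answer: 17151 + I*sqrt(21)/3 ≈ 17151.0 + 1.5275*I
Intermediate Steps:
B = 2 (B = 3 - 1 = 2)
z(C) = 3 - C**2/3
W(G, E) = I*sqrt(21)/3 (W(G, E) = sqrt((3 - 1/3*2**2) - 4) = sqrt((3 - 1/3*4) - 4) = sqrt((3 - 4/3) - 4) = sqrt(5/3 - 4) = sqrt(-7/3) = I*sqrt(21)/3)
(W(123, 48) + 5959) + (-2215 - 1*(-13407)) = (I*sqrt(21)/3 + 5959) + (-2215 - 1*(-13407)) = (5959 + I*sqrt(21)/3) + (-2215 + 13407) = (5959 + I*sqrt(21)/3) + 11192 = 17151 + I*sqrt(21)/3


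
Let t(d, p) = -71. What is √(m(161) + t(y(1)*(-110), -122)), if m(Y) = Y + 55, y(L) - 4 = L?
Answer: √145 ≈ 12.042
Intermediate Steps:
y(L) = 4 + L
m(Y) = 55 + Y
√(m(161) + t(y(1)*(-110), -122)) = √((55 + 161) - 71) = √(216 - 71) = √145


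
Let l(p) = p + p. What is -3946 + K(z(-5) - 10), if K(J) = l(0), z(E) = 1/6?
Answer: -3946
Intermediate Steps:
z(E) = ⅙
l(p) = 2*p
K(J) = 0 (K(J) = 2*0 = 0)
-3946 + K(z(-5) - 10) = -3946 + 0 = -3946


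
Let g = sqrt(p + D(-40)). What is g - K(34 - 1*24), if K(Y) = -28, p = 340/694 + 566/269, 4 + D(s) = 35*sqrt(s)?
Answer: 28 + sqrt(-12250335320 + 609904095430*I*sqrt(10))/93343 ≈ 38.487 + 10.554*I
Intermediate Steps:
D(s) = -4 + 35*sqrt(s)
p = 242132/93343 (p = 340*(1/694) + 566*(1/269) = 170/347 + 566/269 = 242132/93343 ≈ 2.5940)
g = sqrt(-131240/93343 + 70*I*sqrt(10)) (g = sqrt(242132/93343 + (-4 + 35*sqrt(-40))) = sqrt(242132/93343 + (-4 + 35*(2*I*sqrt(10)))) = sqrt(242132/93343 + (-4 + 70*I*sqrt(10))) = sqrt(-131240/93343 + 70*I*sqrt(10)) ≈ 10.487 + 10.554*I)
g - K(34 - 1*24) = sqrt(-12250335320 + 609904095430*I*sqrt(10))/93343 - 1*(-28) = sqrt(-12250335320 + 609904095430*I*sqrt(10))/93343 + 28 = 28 + sqrt(-12250335320 + 609904095430*I*sqrt(10))/93343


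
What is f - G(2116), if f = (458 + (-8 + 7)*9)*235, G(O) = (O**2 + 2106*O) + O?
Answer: -8830353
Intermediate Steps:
G(O) = O**2 + 2107*O
f = 105515 (f = (458 - 1*9)*235 = (458 - 9)*235 = 449*235 = 105515)
f - G(2116) = 105515 - 2116*(2107 + 2116) = 105515 - 2116*4223 = 105515 - 1*8935868 = 105515 - 8935868 = -8830353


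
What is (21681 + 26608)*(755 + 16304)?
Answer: 823762051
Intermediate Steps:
(21681 + 26608)*(755 + 16304) = 48289*17059 = 823762051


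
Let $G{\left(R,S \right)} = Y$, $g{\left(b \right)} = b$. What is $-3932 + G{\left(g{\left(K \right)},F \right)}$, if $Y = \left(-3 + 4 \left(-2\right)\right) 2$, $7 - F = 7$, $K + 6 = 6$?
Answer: $-3954$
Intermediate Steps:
$K = 0$ ($K = -6 + 6 = 0$)
$F = 0$ ($F = 7 - 7 = 0$)
$Y = -22$ ($Y = \left(-3 - 8\right) 2 = \left(-11\right) 2 = -22$)
$G{\left(R,S \right)} = -22$
$-3932 + G{\left(g{\left(K \right)},F \right)} = -3932 - 22 = -3954$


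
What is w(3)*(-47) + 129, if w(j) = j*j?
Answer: -294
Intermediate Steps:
w(j) = j**2
w(3)*(-47) + 129 = 3**2*(-47) + 129 = 9*(-47) + 129 = -423 + 129 = -294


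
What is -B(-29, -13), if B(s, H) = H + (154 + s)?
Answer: -112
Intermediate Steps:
B(s, H) = 154 + H + s
-B(-29, -13) = -(154 - 13 - 29) = -1*112 = -112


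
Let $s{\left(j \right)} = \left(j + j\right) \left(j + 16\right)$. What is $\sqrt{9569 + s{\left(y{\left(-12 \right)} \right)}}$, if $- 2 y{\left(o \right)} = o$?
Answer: $\sqrt{9833} \approx 99.161$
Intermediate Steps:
$y{\left(o \right)} = - \frac{o}{2}$
$s{\left(j \right)} = 2 j \left(16 + j\right)$
$\sqrt{9569 + s{\left(y{\left(-12 \right)} \right)}} = \sqrt{9569 + 2 \left(\left(- \frac{1}{2}\right) \left(-12\right)\right) \left(16 - -6\right)} = \sqrt{9569 + 2 \cdot 6 \left(16 + 6\right)} = \sqrt{9569 + 2 \cdot 6 \cdot 22} = \sqrt{9569 + 264} = \sqrt{9833}$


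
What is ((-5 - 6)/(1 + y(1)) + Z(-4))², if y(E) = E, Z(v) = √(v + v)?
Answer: 89/4 - 22*I*√2 ≈ 22.25 - 31.113*I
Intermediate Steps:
Z(v) = √2*√v (Z(v) = √(2*v) = √2*√v)
((-5 - 6)/(1 + y(1)) + Z(-4))² = ((-5 - 6)/(1 + 1) + √2*√(-4))² = (-11/2 + √2*(2*I))² = (-11*½ + 2*I*√2)² = (-11/2 + 2*I*√2)²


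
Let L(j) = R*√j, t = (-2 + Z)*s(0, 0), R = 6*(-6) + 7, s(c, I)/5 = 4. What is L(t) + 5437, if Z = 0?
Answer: 5437 - 58*I*√10 ≈ 5437.0 - 183.41*I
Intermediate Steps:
s(c, I) = 20 (s(c, I) = 5*4 = 20)
R = -29 (R = -36 + 7 = -29)
t = -40 (t = (-2 + 0)*20 = -2*20 = -40)
L(j) = -29*√j
L(t) + 5437 = -58*I*√10 + 5437 = 5437 - 58*I*√10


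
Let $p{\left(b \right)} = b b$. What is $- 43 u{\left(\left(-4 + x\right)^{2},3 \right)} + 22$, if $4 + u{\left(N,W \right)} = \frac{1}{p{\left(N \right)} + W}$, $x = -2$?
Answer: $\frac{251963}{1299} \approx 193.97$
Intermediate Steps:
$p{\left(b \right)} = b^{2}$
$u{\left(N,W \right)} = -4 + \frac{1}{W + N^{2}}$ ($u{\left(N,W \right)} = -4 + \frac{1}{N^{2} + W} = -4 + \frac{1}{W + N^{2}}$)
$- 43 u{\left(\left(-4 + x\right)^{2},3 \right)} + 22 = - 43 \frac{1 - 12 - 4 \left(\left(-4 - 2\right)^{2}\right)^{2}}{3 + \left(\left(-4 - 2\right)^{2}\right)^{2}} + 22 = - 43 \frac{1 - 12 - 4 \left(\left(-6\right)^{2}\right)^{2}}{3 + \left(\left(-6\right)^{2}\right)^{2}} + 22 = - 43 \frac{1 - 12 - 4 \cdot 36^{2}}{3 + 36^{2}} + 22 = - 43 \frac{1 - 12 - 5184}{3 + 1296} + 22 = - 43 \frac{1 - 12 - 5184}{1299} + 22 = - 43 \cdot \frac{1}{1299} \left(-5195\right) + 22 = \left(-43\right) \left(- \frac{5195}{1299}\right) + 22 = \frac{223385}{1299} + 22 = \frac{251963}{1299}$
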